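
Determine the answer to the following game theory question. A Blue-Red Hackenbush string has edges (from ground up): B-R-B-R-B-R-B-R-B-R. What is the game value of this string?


Edges (from ground): B-R-B-R-B-R-B-R-B-R
By Berlekamp's sign-expansion rule, a Blue-Red Hackenbush stalk has the value of the surreal number whose sign sequence is the edge sequence with B -> + and R -> -.
Sign sequence: +-+-+-+-+-
Trace the sign expansion in the surreal number tree, starting from 0:
Edge 1: B (sign +) -> bounds (0, +inf), value = 1
Edge 2: R (sign -) -> bounds (0, 1), value = 1/2
Edge 3: B (sign +) -> bounds (1/2, 1), value = 3/4
Edge 4: R (sign -) -> bounds (1/2, 3/4), value = 5/8
Edge 5: B (sign +) -> bounds (5/8, 3/4), value = 11/16
Edge 6: R (sign -) -> bounds (5/8, 11/16), value = 21/32
Edge 7: B (sign +) -> bounds (21/32, 11/16), value = 43/64
Edge 8: R (sign -) -> bounds (21/32, 43/64), value = 85/128
Edge 9: B (sign +) -> bounds (85/128, 43/64), value = 171/256
Edge 10: R (sign -) -> bounds (85/128, 171/256), value = 341/512
Game value = 341/512

341/512


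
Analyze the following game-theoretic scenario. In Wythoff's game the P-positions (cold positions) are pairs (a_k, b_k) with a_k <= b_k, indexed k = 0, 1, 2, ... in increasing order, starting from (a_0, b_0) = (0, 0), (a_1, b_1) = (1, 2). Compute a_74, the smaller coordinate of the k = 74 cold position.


By Wythoff's theorem, a_k = floor(k * phi) and b_k = floor(k * phi^2) = a_k + k, where phi = (1 + sqrt(5))/2 is the golden ratio.
phi = (1 + sqrt(5))/2 = 1.618034
k = 74
k * phi = 74 * 1.618034 = 119.734515
a_74 = floor(k * phi) = 119

119


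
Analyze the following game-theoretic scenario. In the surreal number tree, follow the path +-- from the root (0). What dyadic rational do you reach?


Sign expansion: +--
Rule: track bounds (lo, hi), initially (-inf, +inf). On '+', the current value becomes lo and we move to the simplest number in (value, hi): value + 1 if hi = +inf, otherwise the midpoint (value + hi)/2. On '-', the current value becomes hi and we move to value - 1 if lo = -inf, otherwise the midpoint (lo + value)/2.
Start at 0.
Step 1: sign = +, move right. Bounds: (0, +inf). Value = 1
Step 2: sign = -, move left. Bounds: (0, 1). Value = 1/2
Step 3: sign = -, move left. Bounds: (0, 1/2). Value = 1/4
The surreal number with sign expansion +-- is 1/4.

1/4


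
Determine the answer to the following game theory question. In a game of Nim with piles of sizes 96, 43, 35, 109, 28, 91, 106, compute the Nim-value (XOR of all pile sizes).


We need the XOR (exclusive or) of all pile sizes.
After XOR-ing pile 1 (size 96): 0 XOR 96 = 96
After XOR-ing pile 2 (size 43): 96 XOR 43 = 75
After XOR-ing pile 3 (size 35): 75 XOR 35 = 104
After XOR-ing pile 4 (size 109): 104 XOR 109 = 5
After XOR-ing pile 5 (size 28): 5 XOR 28 = 25
After XOR-ing pile 6 (size 91): 25 XOR 91 = 66
After XOR-ing pile 7 (size 106): 66 XOR 106 = 40
The Nim-value of this position is 40.

40


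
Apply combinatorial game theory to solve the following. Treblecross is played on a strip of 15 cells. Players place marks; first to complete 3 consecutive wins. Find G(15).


Treblecross: place X on empty cells; 3-in-a-row wins.
Playing within two cells of an existing X lets the opponent win at once, so sensible play treats the cells i-2..i+2 around each X as dead. The player left with no safe cell loses, so this is a normal-play take-away game on strips of safe cells.
Placing X at cell i (0-indexed) of a strip of k safe cells leaves independent strips of sizes max(0, i-2) and max(0, k-i-3). Hence G(k) = mex{ G(max(0,i-2)) XOR G(max(0,k-i-3)) : 0 <= i < k }, with G(0) = 0.
G(1): splits (0,0):0^0=0 -> mex({0}) = 1
G(2): splits (0,0):0^0=0 -> mex({0}) = 1
G(3): splits (0,0):0^0=0 -> mex({0}) = 1
G(4): splits (0,1):0^1=1 (0,0):0^0=0 -> mex({0, 1}) = 2
G(5): splits (0,2):0^1=1 (0,1):0^1=1 (0,0):0^0=0 -> mex({0, 1}) = 2
G(6) = mex({1}) = 0
G(7) = mex({0, 1, 2}) = 3
G(8) = mex({0, 1, 2}) = 3
G(9) = mex({0, 2}) = 1
G(10) = mex({0, 2, 3}) = 1
G(11) = mex({0, 3}) = 1
G(12) = mex({1, 3}) = 0
G(13) = mex({0, 1, 2, 3}) = 4
G(14) = mex({0, 1, 2}) = 3
G(15) = mex({0, 1, 2}) = 3
Therefore G(15) = 3.

3


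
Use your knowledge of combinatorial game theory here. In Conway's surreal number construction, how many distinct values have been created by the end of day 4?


Day 0: {|} = 0 is born. Count = 1.
Day n: the number of surreal numbers born by day n is 2^(n+1) - 1.
By day 0: 2^1 - 1 = 1
By day 1: 2^2 - 1 = 3
By day 2: 2^3 - 1 = 7
By day 3: 2^4 - 1 = 15
By day 4: 2^5 - 1 = 31
By day 4: 31 surreal numbers.

31


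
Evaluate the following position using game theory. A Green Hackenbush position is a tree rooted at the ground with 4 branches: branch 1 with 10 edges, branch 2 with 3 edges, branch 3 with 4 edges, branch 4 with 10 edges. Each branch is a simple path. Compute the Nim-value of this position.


The tree has 4 branches from the ground vertex.
In Green Hackenbush, the Nim-value of a simple path of length k is k.
Branch 1: length 10, Nim-value = 10
Branch 2: length 3, Nim-value = 3
Branch 3: length 4, Nim-value = 4
Branch 4: length 10, Nim-value = 10
Total Nim-value = XOR of all branch values:
0 XOR 10 = 10
10 XOR 3 = 9
9 XOR 4 = 13
13 XOR 10 = 7
Nim-value of the tree = 7

7


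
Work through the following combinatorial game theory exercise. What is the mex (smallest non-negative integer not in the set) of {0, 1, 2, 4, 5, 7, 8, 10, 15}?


Set = {0, 1, 2, 4, 5, 7, 8, 10, 15}
0 is in the set.
1 is in the set.
2 is in the set.
3 is NOT in the set. This is the mex.
mex = 3

3


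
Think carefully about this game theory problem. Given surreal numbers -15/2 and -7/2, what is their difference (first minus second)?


x = -15/2, y = -7/2
Converting to common denominator: 2
x = -15/2, y = -7/2
x - y = -15/2 - -7/2 = -4

-4


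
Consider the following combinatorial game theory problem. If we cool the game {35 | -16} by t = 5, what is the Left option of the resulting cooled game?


Original game: {35 | -16} (a switch {a | b} with a > b).
Cooling by t (for t below the temperature (a - b)/2 = 51/2) taxes each move by t: {a | b} cooled by t is {a - t | b + t}.
Cooling amount: t = 5
Cooled Left option: 35 - 5 = 30
Cooled Right option: -16 + 5 = -11
Cooled game: {30 | -11}
Left option = 30

30


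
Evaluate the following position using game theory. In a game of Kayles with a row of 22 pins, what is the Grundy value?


Kayles: a move removes 1 or 2 adjacent pins from a contiguous row.
Removing pins from a row of k leaves two independent rows (a, b) with a + b = k - 1 (one pin) or a + b = k - 2 (two pins); an end removal gives a = 0.
By Sprague-Grundy, G(k) = mex{ G(a) XOR G(b) } over all these splits. G(0) = 0.
G(1): splits (0,0):0^0=0 -> mex({0}) = 1
G(2): splits (0,1):0^1=1 (0,0):0^0=0 -> mex({0, 1}) = 2
G(3): splits (0,2):0^2=2 (1,1):1^1=0 (0,1):0^1=1 -> mex({0, 1, 2}) = 3
G(4): splits (0,3):0^3=3 (1,2):1^2=3 (0,2):0^2=2 (1,1):1^1=0 -> mex({0, 2, 3}) = 1
G(5): splits (0,4):0^1=1 (1,3):1^3=2 (2,2):2^2=0 (0,3):0^3=3 (1,2):1^2=3 -> mex({0, 1, 2, 3}) = 4
G(6) = mex({0, 1, 2, 4}) = 3
G(7) = mex({0, 1, 3, 4, 5}) = 2
G(8) = mex({0, 2, 3, 5, 6}) = 1
G(9) = mex({0, 1, 2, 3, 6, 7}) = 4
G(10) = mex({0, 1, 3, 4, 5, 7}) = 2
G(11) = mex({0, 1, 2, 3, 4, 5}) = 6
G(12) = mex({0, 1, 2, 3, 5, 6, 7}) = 4
G(13) = mex({0, 2, 3, 4, 6, 7}) = 1
G(14) = mex({0, 1, 4, 5, 6, 7}) = 2
G(15) = mex({0, 1, 2, 3, 4, 5, 6}) = 7
G(16) = mex({0, 2, 3, 5, 6, 7}) = 1
G(17) = mex({0, 1, 2, 3, 5, 6, 7}) = 4
G(18) = mex({0, 1, 2, 4, 5, 6}) = 3
G(19) = mex({0, 1, 3, 4, 5, 7}) = 2
G(20) = mex({0, 2, 3, 4, 5, 6, 7}) = 1
G(21) = mex({0, 1, 2, 3, 5, 6, 7}) = 4
G(22) = mex({0, 1, 2, 3, 4, 5, 7}) = 6
Therefore G(22) = 6.

6


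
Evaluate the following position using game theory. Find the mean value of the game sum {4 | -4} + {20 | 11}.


G1 = {4 | -4}, G2 = {20 | 11}
Each is a switch {a | b} with numbers a > b; its mean value is (a + b)/2, and mean value is additive over game sums: m(G1 + G2) = m(G1) + m(G2).
Mean of G1 = (4 + (-4))/2 = 0/2 = 0
Mean of G2 = (20 + (11))/2 = 31/2 = 31/2
Mean of G1 + G2 = 0 + 31/2 = 31/2

31/2


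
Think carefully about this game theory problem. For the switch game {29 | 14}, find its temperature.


The game is {29 | 14}, a switch {a | b} with numbers a > b.
Cooling {a | b} by t gives {a - t | b + t}, which stops being hot when a - t = b + t, i.e. at t = (a - b)/2. So the temperature of a switch is (a - b)/2.
Temperature = (Left option - Right option) / 2
= (29 - (14)) / 2
= 15 / 2
= 15/2

15/2


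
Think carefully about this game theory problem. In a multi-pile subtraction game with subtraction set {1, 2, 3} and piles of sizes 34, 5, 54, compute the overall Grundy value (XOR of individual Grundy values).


Subtraction set: {1, 2, 3}
For this subtraction set, G(n) = n mod 4 (period = max + 1 = 4).
Pile 1 (size 34): G(34) = 34 mod 4 = 2
Pile 2 (size 5): G(5) = 5 mod 4 = 1
Pile 3 (size 54): G(54) = 54 mod 4 = 2
Total Grundy value = XOR of all: 2 XOR 1 XOR 2 = 1

1


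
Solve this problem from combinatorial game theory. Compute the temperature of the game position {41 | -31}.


The game is {41 | -31}, a switch {a | b} with numbers a > b.
Cooling {a | b} by t gives {a - t | b + t}, which stops being hot when a - t = b + t, i.e. at t = (a - b)/2. So the temperature of a switch is (a - b)/2.
Temperature = (Left option - Right option) / 2
= (41 - (-31)) / 2
= 72 / 2
= 36

36


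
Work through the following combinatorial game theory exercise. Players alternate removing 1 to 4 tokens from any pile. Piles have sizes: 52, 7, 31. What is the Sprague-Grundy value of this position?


Subtraction set: {1, 2, 3, 4}
For this subtraction set, G(n) = n mod 5 (period = max + 1 = 5).
Pile 1 (size 52): G(52) = 52 mod 5 = 2
Pile 2 (size 7): G(7) = 7 mod 5 = 2
Pile 3 (size 31): G(31) = 31 mod 5 = 1
Total Grundy value = XOR of all: 2 XOR 2 XOR 1 = 1

1


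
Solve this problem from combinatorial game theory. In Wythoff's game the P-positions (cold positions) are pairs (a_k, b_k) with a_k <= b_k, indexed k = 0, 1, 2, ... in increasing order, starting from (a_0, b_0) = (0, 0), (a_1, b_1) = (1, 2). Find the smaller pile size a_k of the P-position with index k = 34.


By Wythoff's theorem, a_k = floor(k * phi) and b_k = floor(k * phi^2) = a_k + k, where phi = (1 + sqrt(5))/2 is the golden ratio.
phi = (1 + sqrt(5))/2 = 1.618034
k = 34
k * phi = 34 * 1.618034 = 55.013156
a_34 = floor(k * phi) = 55

55


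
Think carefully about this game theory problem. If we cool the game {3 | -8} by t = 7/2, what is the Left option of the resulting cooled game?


Original game: {3 | -8} (a switch {a | b} with a > b).
Cooling by t (for t below the temperature (a - b)/2 = 11/2) taxes each move by t: {a | b} cooled by t is {a - t | b + t}.
Cooling amount: t = 7/2
Cooled Left option: 3 - 7/2 = -1/2
Cooled Right option: -8 + 7/2 = -9/2
Cooled game: {-1/2 | -9/2}
Left option = -1/2

-1/2


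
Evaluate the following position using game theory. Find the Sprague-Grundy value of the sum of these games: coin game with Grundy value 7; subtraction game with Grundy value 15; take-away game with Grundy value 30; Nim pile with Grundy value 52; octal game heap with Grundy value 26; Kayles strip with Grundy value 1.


By the Sprague-Grundy theorem, the Grundy value of a sum of games is the XOR of individual Grundy values.
coin game: Grundy value = 7. Running XOR: 0 XOR 7 = 7
subtraction game: Grundy value = 15. Running XOR: 7 XOR 15 = 8
take-away game: Grundy value = 30. Running XOR: 8 XOR 30 = 22
Nim pile: Grundy value = 52. Running XOR: 22 XOR 52 = 34
octal game heap: Grundy value = 26. Running XOR: 34 XOR 26 = 56
Kayles strip: Grundy value = 1. Running XOR: 56 XOR 1 = 57
The combined Grundy value is 57.

57


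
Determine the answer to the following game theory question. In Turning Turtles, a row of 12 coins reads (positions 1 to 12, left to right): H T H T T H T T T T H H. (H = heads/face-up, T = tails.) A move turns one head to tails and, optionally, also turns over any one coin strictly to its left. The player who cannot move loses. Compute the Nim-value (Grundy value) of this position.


Coins: H T H T T H T T T T H H
Key fact: a single head at position k behaves exactly like a Nim heap of size k (turning it to T and optionally flipping a coin at j < k corresponds to moving the heap from k to j, or to 0), and heads combine as a disjunctive sum (two heads at the same place would cancel, matching j XOR j = 0). So the Nim-value is the XOR of the 1-indexed positions of the heads.
Face-up positions (1-indexed): [1, 3, 6, 11, 12]
XOR 0 with 1: 0 XOR 1 = 1
XOR 1 with 3: 1 XOR 3 = 2
XOR 2 with 6: 2 XOR 6 = 4
XOR 4 with 11: 4 XOR 11 = 15
XOR 15 with 12: 15 XOR 12 = 3
Nim-value = 3

3


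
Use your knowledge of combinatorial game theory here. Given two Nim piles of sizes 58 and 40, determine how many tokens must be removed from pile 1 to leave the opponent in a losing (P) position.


Piles: 58 and 40
Current XOR: 58 XOR 40 = 18 (non-zero, so this is an N-position).
To make the XOR zero, we need to find a move that balances the piles.
For pile 1 (size 58): target = 58 XOR 18 = 40
We reduce pile 1 from 58 to 40.
Tokens removed: 58 - 40 = 18
Verification: 40 XOR 40 = 0

18


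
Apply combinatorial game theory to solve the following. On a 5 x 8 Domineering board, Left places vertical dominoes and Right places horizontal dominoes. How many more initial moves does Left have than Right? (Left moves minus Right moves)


Board is 5 x 8 (rows x cols).
Left (vertical) placements: (rows-1) * cols = 4 * 8 = 32
Right (horizontal) placements: rows * (cols-1) = 5 * 7 = 35
Advantage = Left - Right = 32 - 35 = -3

-3


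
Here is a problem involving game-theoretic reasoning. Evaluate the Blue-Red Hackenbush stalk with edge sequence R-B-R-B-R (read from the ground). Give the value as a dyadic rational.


Edges (from ground): R-B-R-B-R
By Berlekamp's sign-expansion rule, a Blue-Red Hackenbush stalk has the value of the surreal number whose sign sequence is the edge sequence with B -> + and R -> -.
Sign sequence: -+-+-
Trace the sign expansion in the surreal number tree, starting from 0:
Edge 1: R (sign -) -> bounds (-inf, 0), value = -1
Edge 2: B (sign +) -> bounds (-1, 0), value = -1/2
Edge 3: R (sign -) -> bounds (-1, -1/2), value = -3/4
Edge 4: B (sign +) -> bounds (-3/4, -1/2), value = -5/8
Edge 5: R (sign -) -> bounds (-3/4, -5/8), value = -11/16
Game value = -11/16

-11/16


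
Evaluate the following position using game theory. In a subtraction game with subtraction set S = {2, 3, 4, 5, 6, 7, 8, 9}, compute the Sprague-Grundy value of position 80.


The subtraction set is S = {2, 3, 4, 5, 6, 7, 8, 9}.
G(k) = mex{ G(k - s) : s in S, s <= k }. We compute iteratively: G(0) = 0.
G(1) = mex({}) = 0
G(2) = mex({0}) = 1
G(3) = mex({0}) = 1
G(4) = mex({0, 1}) = 2
G(5) = mex({0, 1}) = 2
G(6) = mex({0, 1, 2}) = 3
G(7) = mex({0, 1, 2}) = 3
G(8) = mex({0, 1, 2, 3}) = 4
G(9) = mex({0, 1, 2, 3}) = 4
G(10) = mex({0, 1, 2, 3, 4}) = 5
G(11) = mex({1, 2, 3, 4}) = 0
G(12) = mex({1, 2, 3, 4, 5}) = 0
G(13) = mex({0, 2, 3, 4, 5}) = 1
G(14) = mex({0, 2, 3, 4, 5}) = 1
G(15) = mex({0, 1, 3, 4, 5}) = 2
G(16) = mex({0, 1, 3, 4, 5}) = 2
G(17) = mex({0, 1, 2, 4, 5}) = 3
G(18) = mex({0, 1, 2, 4, 5}) = 3
G(19) = mex({0, 1, 2, 3, 5}) = 4
Observe that G(11)..G(19) = 0, 0, 1, 1, 2, 2, 3, 3, 4 repeats G(0)..G(8) = 0, 0, 1, 1, 2, 2, 3, 3, 4.
For k >= max(S) = 9, G(k) is determined by the previous 9 values G(k-9)..G(k-1); a window of 9 consecutive values has recurred shifted by 11, so by induction G(k + 11) = G(k) for all k >= 0: the sequence is periodic from the start with period 11.
One period: G(0..10) = 0, 0, 1, 1, 2, 2, 3, 3, 4, 4, 5.
80 mod 11 = 3, so G(80) = G(3) = 1.

1


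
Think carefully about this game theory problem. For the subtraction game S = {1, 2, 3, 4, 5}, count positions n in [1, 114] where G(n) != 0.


Subtraction set S = {1, 2, 3, 4, 5}, so G(n) = n mod 6.
G(n) = 0 when n is a multiple of 6.
Multiples of 6 in [1, 114]: 19
N-positions (nonzero Grundy) = 114 - 19 = 95

95


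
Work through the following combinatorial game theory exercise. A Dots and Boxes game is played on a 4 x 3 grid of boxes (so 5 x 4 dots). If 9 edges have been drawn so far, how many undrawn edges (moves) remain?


Grid: 4 x 3 boxes, i.e. 5 rows and 4 columns of dots.
Horizontal edges: (rows + 1) * cols = 5 * 3 = 15
Vertical edges: rows * (cols + 1) = 4 * 4 = 16
Total edges: 15 + 16 = 31
Edges drawn: 9
Remaining: 31 - 9 = 22

22


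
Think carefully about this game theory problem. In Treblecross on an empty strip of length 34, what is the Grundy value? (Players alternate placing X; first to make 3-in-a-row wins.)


Treblecross: place X on empty cells; 3-in-a-row wins.
Playing within two cells of an existing X lets the opponent win at once, so sensible play treats the cells i-2..i+2 around each X as dead. The player left with no safe cell loses, so this is a normal-play take-away game on strips of safe cells.
Placing X at cell i (0-indexed) of a strip of k safe cells leaves independent strips of sizes max(0, i-2) and max(0, k-i-3). Hence G(k) = mex{ G(max(0,i-2)) XOR G(max(0,k-i-3)) : 0 <= i < k }, with G(0) = 0.
G(1): splits (0,0):0^0=0 -> mex({0}) = 1
G(2): splits (0,0):0^0=0 -> mex({0}) = 1
G(3): splits (0,0):0^0=0 -> mex({0}) = 1
G(4): splits (0,1):0^1=1 (0,0):0^0=0 -> mex({0, 1}) = 2
G(5): splits (0,2):0^1=1 (0,1):0^1=1 (0,0):0^0=0 -> mex({0, 1}) = 2
G(6) = mex({1}) = 0
G(7) = mex({0, 1, 2}) = 3
G(8) = mex({0, 1, 2}) = 3
G(9) = mex({0, 2}) = 1
G(10) = mex({0, 2, 3}) = 1
G(11) = mex({0, 3}) = 1
G(12) = mex({1, 3}) = 0
G(13) = mex({0, 1, 2, 3}) = 4
G(14) = mex({0, 1, 2}) = 3
G(15) = mex({0, 1, 2}) = 3
G(16) = mex({0, 1, 2, 4}) = 3
G(17) = mex({0, 1, 3, 4}) = 2
G(18) = mex({0, 1, 3, 4}) = 2
G(19) = mex({0, 1, 3, 5}) = 2
G(20) = mex({0, 1, 2, 3, 5}) = 4
G(21) = mex({0, 1, 2, 3, 5}) = 4
G(22) = mex({1, 2, 6}) = 0
G(23) = mex({0, 1, 2, 3, 4, 6}) = 5
G(24) = mex({0, 1, 2, 3, 4}) = 5
G(25) = mex({0, 1, 3, 4, 7}) = 2
G(26) = mex({0, 1, 3, 4, 5, 7}) = 2
G(27) = mex({0, 1, 3, 5}) = 2
G(28) = mex({0, 1, 2, 5}) = 3
G(29) = mex({0, 1, 2, 4, 5, 6}) = 3
G(30) = mex({1, 2, 4, 6}) = 0
G(31) = mex({0, 1, 2, 3, 4, 6}) = 5
G(32) = mex({1, 2, 3, 4, 7}) = 0
G(33) = mex({0, 3, 7}) = 1
G(34) = mex({0, 2, 3, 5, 7}) = 1
Therefore G(34) = 1.

1


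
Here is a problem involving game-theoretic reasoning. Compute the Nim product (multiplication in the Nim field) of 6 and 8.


Nim multiplication is bilinear over XOR: (u XOR v) * w = (u*w) XOR (v*w).
So we split each operand into its bit components and XOR the pairwise Nim products.
6 = 2 + 4 (as XOR of powers of 2).
8 = 8 (as XOR of powers of 2).
Using the standard Nim-product table on single bits:
  2*2 = 3,   2*4 = 8,   2*8 = 12,
  4*4 = 6,   4*8 = 11,  8*8 = 13,
and  1*x = x (identity), k*l = l*k (commutative).
Pairwise Nim products:
  2 * 8 = 12
  4 * 8 = 11
XOR them: 12 XOR 11 = 7.
Result: 6 * 8 = 7 (in Nim).

7


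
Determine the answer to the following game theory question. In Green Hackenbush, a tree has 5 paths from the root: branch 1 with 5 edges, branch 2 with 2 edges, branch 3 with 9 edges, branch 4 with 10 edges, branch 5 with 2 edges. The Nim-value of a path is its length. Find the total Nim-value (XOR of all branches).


The tree has 5 branches from the ground vertex.
In Green Hackenbush, the Nim-value of a simple path of length k is k.
Branch 1: length 5, Nim-value = 5
Branch 2: length 2, Nim-value = 2
Branch 3: length 9, Nim-value = 9
Branch 4: length 10, Nim-value = 10
Branch 5: length 2, Nim-value = 2
Total Nim-value = XOR of all branch values:
0 XOR 5 = 5
5 XOR 2 = 7
7 XOR 9 = 14
14 XOR 10 = 4
4 XOR 2 = 6
Nim-value of the tree = 6

6


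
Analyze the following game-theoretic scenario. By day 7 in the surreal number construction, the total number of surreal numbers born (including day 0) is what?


Day 0: {|} = 0 is born. Count = 1.
Day n: the number of surreal numbers born by day n is 2^(n+1) - 1.
By day 0: 2^1 - 1 = 1
By day 1: 2^2 - 1 = 3
By day 2: 2^3 - 1 = 7
By day 3: 2^4 - 1 = 15
By day 4: 2^5 - 1 = 31
By day 5: 2^6 - 1 = 63
By day 6: 2^7 - 1 = 127
By day 7: 2^8 - 1 = 255
By day 7: 255 surreal numbers.

255


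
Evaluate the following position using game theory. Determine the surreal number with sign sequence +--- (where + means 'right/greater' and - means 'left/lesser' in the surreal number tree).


Sign expansion: +---
Rule: track bounds (lo, hi), initially (-inf, +inf). On '+', the current value becomes lo and we move to the simplest number in (value, hi): value + 1 if hi = +inf, otherwise the midpoint (value + hi)/2. On '-', the current value becomes hi and we move to value - 1 if lo = -inf, otherwise the midpoint (lo + value)/2.
Start at 0.
Step 1: sign = +, move right. Bounds: (0, +inf). Value = 1
Step 2: sign = -, move left. Bounds: (0, 1). Value = 1/2
Step 3: sign = -, move left. Bounds: (0, 1/2). Value = 1/4
Step 4: sign = -, move left. Bounds: (0, 1/4). Value = 1/8
The surreal number with sign expansion +--- is 1/8.

1/8


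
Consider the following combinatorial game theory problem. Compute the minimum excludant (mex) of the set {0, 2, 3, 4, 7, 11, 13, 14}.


Set = {0, 2, 3, 4, 7, 11, 13, 14}
0 is in the set.
1 is NOT in the set. This is the mex.
mex = 1

1


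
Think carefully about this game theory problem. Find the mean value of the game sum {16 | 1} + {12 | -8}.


G1 = {16 | 1}, G2 = {12 | -8}
Each is a switch {a | b} with numbers a > b; its mean value is (a + b)/2, and mean value is additive over game sums: m(G1 + G2) = m(G1) + m(G2).
Mean of G1 = (16 + (1))/2 = 17/2 = 17/2
Mean of G2 = (12 + (-8))/2 = 4/2 = 2
Mean of G1 + G2 = 17/2 + 2 = 21/2

21/2


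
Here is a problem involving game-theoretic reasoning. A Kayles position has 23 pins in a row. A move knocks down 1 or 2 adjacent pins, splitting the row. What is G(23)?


Kayles: a move removes 1 or 2 adjacent pins from a contiguous row.
Removing pins from a row of k leaves two independent rows (a, b) with a + b = k - 1 (one pin) or a + b = k - 2 (two pins); an end removal gives a = 0.
By Sprague-Grundy, G(k) = mex{ G(a) XOR G(b) } over all these splits. G(0) = 0.
G(1): splits (0,0):0^0=0 -> mex({0}) = 1
G(2): splits (0,1):0^1=1 (0,0):0^0=0 -> mex({0, 1}) = 2
G(3): splits (0,2):0^2=2 (1,1):1^1=0 (0,1):0^1=1 -> mex({0, 1, 2}) = 3
G(4): splits (0,3):0^3=3 (1,2):1^2=3 (0,2):0^2=2 (1,1):1^1=0 -> mex({0, 2, 3}) = 1
G(5): splits (0,4):0^1=1 (1,3):1^3=2 (2,2):2^2=0 (0,3):0^3=3 (1,2):1^2=3 -> mex({0, 1, 2, 3}) = 4
G(6) = mex({0, 1, 2, 4}) = 3
G(7) = mex({0, 1, 3, 4, 5}) = 2
G(8) = mex({0, 2, 3, 5, 6}) = 1
G(9) = mex({0, 1, 2, 3, 6, 7}) = 4
G(10) = mex({0, 1, 3, 4, 5, 7}) = 2
G(11) = mex({0, 1, 2, 3, 4, 5}) = 6
G(12) = mex({0, 1, 2, 3, 5, 6, 7}) = 4
G(13) = mex({0, 2, 3, 4, 6, 7}) = 1
G(14) = mex({0, 1, 4, 5, 6, 7}) = 2
G(15) = mex({0, 1, 2, 3, 4, 5, 6}) = 7
G(16) = mex({0, 2, 3, 5, 6, 7}) = 1
G(17) = mex({0, 1, 2, 3, 5, 6, 7}) = 4
G(18) = mex({0, 1, 2, 4, 5, 6}) = 3
G(19) = mex({0, 1, 3, 4, 5, 7}) = 2
G(20) = mex({0, 2, 3, 4, 5, 6, 7}) = 1
G(21) = mex({0, 1, 2, 3, 5, 6, 7}) = 4
G(22) = mex({0, 1, 2, 3, 4, 5, 7}) = 6
G(23) = mex({0, 1, 2, 3, 4, 5, 6}) = 7
Therefore G(23) = 7.

7


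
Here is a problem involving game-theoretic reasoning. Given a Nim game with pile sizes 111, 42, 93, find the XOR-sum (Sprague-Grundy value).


We need the XOR (exclusive or) of all pile sizes.
After XOR-ing pile 1 (size 111): 0 XOR 111 = 111
After XOR-ing pile 2 (size 42): 111 XOR 42 = 69
After XOR-ing pile 3 (size 93): 69 XOR 93 = 24
The Nim-value of this position is 24.

24


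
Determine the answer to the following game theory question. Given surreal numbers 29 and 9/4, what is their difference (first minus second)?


x = 29, y = 9/4
Converting to common denominator: 4
x = 116/4, y = 9/4
x - y = 29 - 9/4 = 107/4

107/4


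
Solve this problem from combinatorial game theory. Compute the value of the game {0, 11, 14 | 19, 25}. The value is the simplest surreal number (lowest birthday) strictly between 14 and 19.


Left options: {0, 11, 14}, max = 14
Right options: {19, 25}, min = 19
All options are numbers and max(Left) < min(Right), so by the simplicity theorem the value is the simplest (earliest-born) number strictly between 14 and 19.
Integers 15 through 18 all lie strictly between 14 and 19.
Among integers, the simplest (lowest birthday = smallest |n|; 0 is born on day 0, +-n on day n) is 15.
No non-integer in the interval can be simpler: if x is a non-integer in the interval, then floor(x) or ceil(x) also lies in the interval (the interval contains an integer), and both are proper prefixes of x's sign expansion, i.e. born earlier. So the game value is 15.
Game value = 15

15


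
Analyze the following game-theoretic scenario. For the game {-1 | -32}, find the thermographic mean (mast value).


Game = {-1 | -32}, a switch {a | b} with numbers a > b.
Its thermograph has left wall a - t and right wall b + t, which meet at t = (a - b)/2, where both equal (a + b)/2. So the mast (mean value) is at (a + b)/2.
Mean = (-1 + (-32))/2 = -33/2 = -33/2

-33/2


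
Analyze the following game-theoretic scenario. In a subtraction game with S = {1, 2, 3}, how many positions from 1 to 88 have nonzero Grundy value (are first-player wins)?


Subtraction set S = {1, 2, 3}, so G(n) = n mod 4.
G(n) = 0 when n is a multiple of 4.
Multiples of 4 in [1, 88]: 22
N-positions (nonzero Grundy) = 88 - 22 = 66

66


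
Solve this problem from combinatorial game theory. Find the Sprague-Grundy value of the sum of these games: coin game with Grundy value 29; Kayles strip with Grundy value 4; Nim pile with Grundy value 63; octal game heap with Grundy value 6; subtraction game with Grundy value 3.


By the Sprague-Grundy theorem, the Grundy value of a sum of games is the XOR of individual Grundy values.
coin game: Grundy value = 29. Running XOR: 0 XOR 29 = 29
Kayles strip: Grundy value = 4. Running XOR: 29 XOR 4 = 25
Nim pile: Grundy value = 63. Running XOR: 25 XOR 63 = 38
octal game heap: Grundy value = 6. Running XOR: 38 XOR 6 = 32
subtraction game: Grundy value = 3. Running XOR: 32 XOR 3 = 35
The combined Grundy value is 35.

35


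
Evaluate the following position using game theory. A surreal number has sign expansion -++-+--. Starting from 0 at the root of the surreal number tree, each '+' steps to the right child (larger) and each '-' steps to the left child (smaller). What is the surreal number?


Sign expansion: -++-+--
Rule: track bounds (lo, hi), initially (-inf, +inf). On '+', the current value becomes lo and we move to the simplest number in (value, hi): value + 1 if hi = +inf, otherwise the midpoint (value + hi)/2. On '-', the current value becomes hi and we move to value - 1 if lo = -inf, otherwise the midpoint (lo + value)/2.
Start at 0.
Step 1: sign = -, move left. Bounds: (-inf, 0). Value = -1
Step 2: sign = +, move right. Bounds: (-1, 0). Value = -1/2
Step 3: sign = +, move right. Bounds: (-1/2, 0). Value = -1/4
Step 4: sign = -, move left. Bounds: (-1/2, -1/4). Value = -3/8
Step 5: sign = +, move right. Bounds: (-3/8, -1/4). Value = -5/16
Step 6: sign = -, move left. Bounds: (-3/8, -5/16). Value = -11/32
Step 7: sign = -, move left. Bounds: (-3/8, -11/32). Value = -23/64
The surreal number with sign expansion -++-+-- is -23/64.

-23/64


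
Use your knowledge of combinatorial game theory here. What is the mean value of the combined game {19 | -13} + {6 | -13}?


G1 = {19 | -13}, G2 = {6 | -13}
Each is a switch {a | b} with numbers a > b; its mean value is (a + b)/2, and mean value is additive over game sums: m(G1 + G2) = m(G1) + m(G2).
Mean of G1 = (19 + (-13))/2 = 6/2 = 3
Mean of G2 = (6 + (-13))/2 = -7/2 = -7/2
Mean of G1 + G2 = 3 + -7/2 = -1/2

-1/2


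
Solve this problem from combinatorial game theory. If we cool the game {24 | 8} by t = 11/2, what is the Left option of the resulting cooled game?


Original game: {24 | 8} (a switch {a | b} with a > b).
Cooling by t (for t below the temperature (a - b)/2 = 8) taxes each move by t: {a | b} cooled by t is {a - t | b + t}.
Cooling amount: t = 11/2
Cooled Left option: 24 - 11/2 = 37/2
Cooled Right option: 8 + 11/2 = 27/2
Cooled game: {37/2 | 27/2}
Left option = 37/2

37/2


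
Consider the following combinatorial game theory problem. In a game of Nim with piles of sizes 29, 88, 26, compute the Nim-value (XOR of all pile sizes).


We need the XOR (exclusive or) of all pile sizes.
After XOR-ing pile 1 (size 29): 0 XOR 29 = 29
After XOR-ing pile 2 (size 88): 29 XOR 88 = 69
After XOR-ing pile 3 (size 26): 69 XOR 26 = 95
The Nim-value of this position is 95.

95


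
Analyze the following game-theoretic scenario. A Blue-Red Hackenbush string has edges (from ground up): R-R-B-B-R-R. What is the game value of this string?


Edges (from ground): R-R-B-B-R-R
By Berlekamp's sign-expansion rule, a Blue-Red Hackenbush stalk has the value of the surreal number whose sign sequence is the edge sequence with B -> + and R -> -.
Sign sequence: --++--
Trace the sign expansion in the surreal number tree, starting from 0:
Edge 1: R (sign -) -> bounds (-inf, 0), value = -1
Edge 2: R (sign -) -> bounds (-inf, -1), value = -2
Edge 3: B (sign +) -> bounds (-2, -1), value = -3/2
Edge 4: B (sign +) -> bounds (-3/2, -1), value = -5/4
Edge 5: R (sign -) -> bounds (-3/2, -5/4), value = -11/8
Edge 6: R (sign -) -> bounds (-3/2, -11/8), value = -23/16
Game value = -23/16

-23/16


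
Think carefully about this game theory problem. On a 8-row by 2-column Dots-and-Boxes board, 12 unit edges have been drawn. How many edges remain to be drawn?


Grid: 8 x 2 boxes, i.e. 9 rows and 3 columns of dots.
Horizontal edges: (rows + 1) * cols = 9 * 2 = 18
Vertical edges: rows * (cols + 1) = 8 * 3 = 24
Total edges: 18 + 24 = 42
Edges drawn: 12
Remaining: 42 - 12 = 30

30


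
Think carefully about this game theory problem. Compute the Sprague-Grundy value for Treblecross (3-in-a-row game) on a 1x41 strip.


Treblecross: place X on empty cells; 3-in-a-row wins.
Playing within two cells of an existing X lets the opponent win at once, so sensible play treats the cells i-2..i+2 around each X as dead. The player left with no safe cell loses, so this is a normal-play take-away game on strips of safe cells.
Placing X at cell i (0-indexed) of a strip of k safe cells leaves independent strips of sizes max(0, i-2) and max(0, k-i-3). Hence G(k) = mex{ G(max(0,i-2)) XOR G(max(0,k-i-3)) : 0 <= i < k }, with G(0) = 0.
G(1): splits (0,0):0^0=0 -> mex({0}) = 1
G(2): splits (0,0):0^0=0 -> mex({0}) = 1
G(3): splits (0,0):0^0=0 -> mex({0}) = 1
G(4): splits (0,1):0^1=1 (0,0):0^0=0 -> mex({0, 1}) = 2
G(5): splits (0,2):0^1=1 (0,1):0^1=1 (0,0):0^0=0 -> mex({0, 1}) = 2
G(6) = mex({1}) = 0
G(7) = mex({0, 1, 2}) = 3
G(8) = mex({0, 1, 2}) = 3
G(9) = mex({0, 2}) = 1
G(10) = mex({0, 2, 3}) = 1
G(11) = mex({0, 3}) = 1
G(12) = mex({1, 3}) = 0
G(13) = mex({0, 1, 2, 3}) = 4
G(14) = mex({0, 1, 2}) = 3
G(15) = mex({0, 1, 2}) = 3
G(16) = mex({0, 1, 2, 4}) = 3
G(17) = mex({0, 1, 3, 4}) = 2
G(18) = mex({0, 1, 3, 4}) = 2
G(19) = mex({0, 1, 3, 5}) = 2
G(20) = mex({0, 1, 2, 3, 5}) = 4
G(21) = mex({0, 1, 2, 3, 5}) = 4
G(22) = mex({1, 2, 6}) = 0
G(23) = mex({0, 1, 2, 3, 4, 6}) = 5
G(24) = mex({0, 1, 2, 3, 4}) = 5
G(25) = mex({0, 1, 3, 4, 7}) = 2
G(26) = mex({0, 1, 3, 4, 5, 7}) = 2
G(27) = mex({0, 1, 3, 5}) = 2
G(28) = mex({0, 1, 2, 5}) = 3
G(29) = mex({0, 1, 2, 4, 5, 6}) = 3
G(30) = mex({1, 2, 4, 6}) = 0
G(31) = mex({0, 1, 2, 3, 4, 6}) = 5
G(32) = mex({1, 2, 3, 4, 7}) = 0
G(33) = mex({0, 3, 7}) = 1
G(34) = mex({0, 2, 3, 5, 7}) = 1
G(35) = mex({0, 2, 3, 5, 6}) = 1
G(36) = mex({0, 1, 2, 5, 6}) = 3
G(37) = mex({0, 1, 2, 4, 5, 6}) = 3
G(38) = mex({0, 1, 2, 4}) = 3
G(39) = mex({0, 1, 2, 3, 4, 7}) = 5
G(40) = mex({0, 1, 2, 3, 4, 5, 7}) = 6
G(41) = mex({0, 1, 2, 3, 5, 7}) = 4
Therefore G(41) = 4.

4


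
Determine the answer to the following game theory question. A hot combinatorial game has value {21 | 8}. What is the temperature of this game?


The game is {21 | 8}, a switch {a | b} with numbers a > b.
Cooling {a | b} by t gives {a - t | b + t}, which stops being hot when a - t = b + t, i.e. at t = (a - b)/2. So the temperature of a switch is (a - b)/2.
Temperature = (Left option - Right option) / 2
= (21 - (8)) / 2
= 13 / 2
= 13/2

13/2


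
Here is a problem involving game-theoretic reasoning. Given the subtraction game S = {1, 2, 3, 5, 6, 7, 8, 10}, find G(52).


The subtraction set is S = {1, 2, 3, 5, 6, 7, 8, 10}.
G(k) = mex{ G(k - s) : s in S, s <= k }. We compute iteratively: G(0) = 0.
G(1) = mex({0}) = 1
G(2) = mex({0, 1}) = 2
G(3) = mex({0, 1, 2}) = 3
G(4) = mex({1, 2, 3}) = 0
G(5) = mex({0, 2, 3}) = 1
G(6) = mex({0, 1, 3}) = 2
G(7) = mex({0, 1, 2}) = 3
G(8) = mex({0, 1, 2, 3}) = 4
G(9) = mex({0, 1, 2, 3, 4}) = 5
G(10) = mex({0, 1, 2, 3, 4, 5}) = 6
G(11) = mex({0, 1, 2, 3, 4, 5, 6}) = 7
G(12) = mex({0, 1, 2, 3, 5, 6, 7}) = 4
G(13) = mex({1, 2, 3, 4, 6, 7}) = 0
G(14) = mex({0, 2, 3, 4, 5, 7}) = 1
G(15) = mex({0, 1, 3, 4, 5, 6}) = 2
G(16) = mex({0, 1, 2, 4, 5, 6, 7}) = 3
G(17) = mex({1, 2, 3, 4, 5, 6, 7}) = 0
G(18) = mex({0, 2, 3, 4, 6, 7}) = 1
G(19) = mex({0, 1, 3, 4, 5, 7}) = 2
G(20) = mex({0, 1, 2, 4, 6}) = 3
G(21) = mex({0, 1, 2, 3, 7}) = 4
G(22) = mex({0, 1, 2, 3, 4}) = 5
Observe that G(13)..G(22) = 0, 1, 2, 3, 0, 1, 2, 3, 4, 5 repeats G(0)..G(9) = 0, 1, 2, 3, 0, 1, 2, 3, 4, 5.
For k >= max(S) = 10, G(k) is determined by the previous 10 values G(k-10)..G(k-1); a window of 10 consecutive values has recurred shifted by 13, so by induction G(k + 13) = G(k) for all k >= 0: the sequence is periodic from the start with period 13.
One period: G(0..12) = 0, 1, 2, 3, 0, 1, 2, 3, 4, 5, 6, 7, 4.
52 mod 13 = 0, so G(52) = G(0) = 0.

0


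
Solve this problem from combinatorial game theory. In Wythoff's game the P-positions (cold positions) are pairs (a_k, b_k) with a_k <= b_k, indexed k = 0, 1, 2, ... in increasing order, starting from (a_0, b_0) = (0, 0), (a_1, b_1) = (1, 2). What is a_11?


By Wythoff's theorem, a_k = floor(k * phi) and b_k = floor(k * phi^2) = a_k + k, where phi = (1 + sqrt(5))/2 is the golden ratio.
phi = (1 + sqrt(5))/2 = 1.618034
k = 11
k * phi = 11 * 1.618034 = 17.798374
a_11 = floor(k * phi) = 17

17


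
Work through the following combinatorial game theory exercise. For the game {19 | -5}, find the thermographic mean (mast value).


Game = {19 | -5}, a switch {a | b} with numbers a > b.
Its thermograph has left wall a - t and right wall b + t, which meet at t = (a - b)/2, where both equal (a + b)/2. So the mast (mean value) is at (a + b)/2.
Mean = (19 + (-5))/2 = 14/2 = 7

7


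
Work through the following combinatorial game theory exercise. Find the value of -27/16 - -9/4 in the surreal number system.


x = -27/16, y = -9/4
Converting to common denominator: 16
x = -27/16, y = -36/16
x - y = -27/16 - -9/4 = 9/16

9/16


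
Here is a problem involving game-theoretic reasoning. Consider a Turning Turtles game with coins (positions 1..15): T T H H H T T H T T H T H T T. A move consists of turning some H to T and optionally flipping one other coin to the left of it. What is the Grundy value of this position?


Coins: T T H H H T T H T T H T H T T
Key fact: a single head at position k behaves exactly like a Nim heap of size k (turning it to T and optionally flipping a coin at j < k corresponds to moving the heap from k to j, or to 0), and heads combine as a disjunctive sum (two heads at the same place would cancel, matching j XOR j = 0). So the Nim-value is the XOR of the 1-indexed positions of the heads.
Face-up positions (1-indexed): [3, 4, 5, 8, 11, 13]
XOR 0 with 3: 0 XOR 3 = 3
XOR 3 with 4: 3 XOR 4 = 7
XOR 7 with 5: 7 XOR 5 = 2
XOR 2 with 8: 2 XOR 8 = 10
XOR 10 with 11: 10 XOR 11 = 1
XOR 1 with 13: 1 XOR 13 = 12
Nim-value = 12

12


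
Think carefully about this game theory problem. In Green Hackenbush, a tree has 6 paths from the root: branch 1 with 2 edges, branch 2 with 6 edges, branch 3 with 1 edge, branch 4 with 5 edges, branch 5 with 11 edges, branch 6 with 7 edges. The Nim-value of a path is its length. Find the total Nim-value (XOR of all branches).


The tree has 6 branches from the ground vertex.
In Green Hackenbush, the Nim-value of a simple path of length k is k.
Branch 1: length 2, Nim-value = 2
Branch 2: length 6, Nim-value = 6
Branch 3: length 1, Nim-value = 1
Branch 4: length 5, Nim-value = 5
Branch 5: length 11, Nim-value = 11
Branch 6: length 7, Nim-value = 7
Total Nim-value = XOR of all branch values:
0 XOR 2 = 2
2 XOR 6 = 4
4 XOR 1 = 5
5 XOR 5 = 0
0 XOR 11 = 11
11 XOR 7 = 12
Nim-value of the tree = 12

12


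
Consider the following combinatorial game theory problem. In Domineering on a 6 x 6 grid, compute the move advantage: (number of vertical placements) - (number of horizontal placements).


Board is 6 x 6 (rows x cols).
Left (vertical) placements: (rows-1) * cols = 5 * 6 = 30
Right (horizontal) placements: rows * (cols-1) = 6 * 5 = 30
Advantage = Left - Right = 30 - 30 = 0

0


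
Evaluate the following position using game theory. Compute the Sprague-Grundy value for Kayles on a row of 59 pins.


Kayles: a move removes 1 or 2 adjacent pins from a contiguous row.
Removing pins from a row of k leaves two independent rows (a, b) with a + b = k - 1 (one pin) or a + b = k - 2 (two pins); an end removal gives a = 0.
By Sprague-Grundy, G(k) = mex{ G(a) XOR G(b) } over all these splits. G(0) = 0.
G(1): splits (0,0):0^0=0 -> mex({0}) = 1
G(2): splits (0,1):0^1=1 (0,0):0^0=0 -> mex({0, 1}) = 2
G(3): splits (0,2):0^2=2 (1,1):1^1=0 (0,1):0^1=1 -> mex({0, 1, 2}) = 3
G(4): splits (0,3):0^3=3 (1,2):1^2=3 (0,2):0^2=2 (1,1):1^1=0 -> mex({0, 2, 3}) = 1
G(5): splits (0,4):0^1=1 (1,3):1^3=2 (2,2):2^2=0 (0,3):0^3=3 (1,2):1^2=3 -> mex({0, 1, 2, 3}) = 4
G(6) = mex({0, 1, 2, 4}) = 3
G(7) = mex({0, 1, 3, 4, 5}) = 2
G(8) = mex({0, 2, 3, 5, 6}) = 1
G(9) = mex({0, 1, 2, 3, 6, 7}) = 4
G(10) = mex({0, 1, 3, 4, 5, 7}) = 2
G(11) = mex({0, 1, 2, 3, 4, 5}) = 6
G(12) = mex({0, 1, 2, 3, 5, 6, 7}) = 4
G(13) = mex({0, 2, 3, 4, 6, 7}) = 1
G(14) = mex({0, 1, 4, 5, 6, 7}) = 2
G(15) = mex({0, 1, 2, 3, 4, 5, 6}) = 7
G(16) = mex({0, 2, 3, 5, 6, 7}) = 1
G(17) = mex({0, 1, 2, 3, 5, 6, 7}) = 4
G(18) = mex({0, 1, 2, 4, 5, 6}) = 3
G(19) = mex({0, 1, 3, 4, 5, 7}) = 2
G(20) = mex({0, 2, 3, 4, 5, 6, 7}) = 1
G(21) = mex({0, 1, 2, 3, 5, 6, 7}) = 4
G(22) = mex({0, 1, 2, 3, 4, 5, 7}) = 6
G(23) = mex({0, 1, 2, 3, 4, 5, 6}) = 7
G(24) = mex({0, 1, 2, 3, 5, 6, 7}) = 4
G(25) = mex({0, 2, 3, 4, 6, 7}) = 1
G(26) = mex({0, 1, 3, 4, 5, 6, 7}) = 2
G(27) = mex({0, 1, 2, 3, 4, 5, 6, 7}) = 8
G(28) = mex({0, 1, 2, 3, 4, 6, 7, 8}) = 5
G(29) = mex({0, 1, 2, 3, 5, 6, 7, 8, 9}) = 4
G(30) = mex({0, 1, 2, 3, 4, 5, 6, 9, 10}) = 7
G(31) = mex({0, 1, 3, 4, 5, 7, 10, 11}) = 2
G(32) = mex({0, 2, 3, 4, 5, 6, 7, 9, 11}) = 1
G(33) = mex({0, 1, 2, 3, 4, 5, 6, 7, 9, 12}) = 8
G(34) = mex({0, 1, 2, 3, 4, 5, 7, 8, 11, 12}) = 6
G(35) = mex({0, 1, 2, 3, 4, 5, 6, 8, 9, 10, 11}) = 7
G(36) = mex({0, 1, 2, 3, 5, 6, 7, 9, 10}) = 4
G(37) = mex({0, 2, 3, 4, 6, 7, 9, 10, 11, 12}) = 1
G(38) = mex({0, 1, 3, 4, 5, 6, 7, 9, 10, 11, 12}) = 2
G(39) = mex({0, 1, 2, 4, 5, 6, 7, 9, 10, 12, 14}) = 3
G(40) = mex({0, 2, 3, 4, 6, 7, 11, 12, 14}) = 1
G(41) = mex({0, 1, 2, 3, 5, 6, 7, 9, 10, 11, 12}) = 4
G(42) = mex({0, 1, 2, 3, 4, 5, 6, 9, 10}) = 7
G(43) = mex({0, 1, 3, 4, 5, 7, 9, 10, 12, 15}) = 2
G(44) = mex({0, 2, 3, 4, 5, 6, 7, 9, 10, 12, 15}) = 1
G(45) = mex({0, 1, 2, 3, 4, 5, 6, 7, 9, 10, 12, 14}) = 8
G(46) = mex({0, 1, 3, 4, 5, 7, 8, 11, 12, 14}) = 2
G(47) = mex({0, 1, 2, 3, 4, 5, 6, 8, 9, 10, 11, 12}) = 7
G(48) = mex({0, 1, 2, 3, 5, 6, 7, 9, 10}) = 4
G(49) = mex({0, 2, 3, 4, 6, 7, 9, 10, 11, 12, 15}) = 1
G(50) = mex({0, 1, 4, 5, 6, 7, 9, 11, 12, 14, 15}) = 2
G(51) = mex({0, 1, 2, 3, 4, 5, 6, 7, 9, 12, 14, 15}) = 8
G(52) = mex({0, 2, 3, 4, 5, 6, 7, 8, 11, 12, 15}) = 1
G(53) = mex({0, 1, 2, 3, 5, 6, 7, 8, 9, 10, 11, 12}) = 4
G(54) = mex({0, 1, 2, 3, 4, 5, 6, 9, 10}) = 7
G(55) = mex({0, 1, 3, 4, 5, 7, 9, 10, 11, 12}) = 2
G(56) = mex({0, 2, 3, 4, 5, 6, 7, 9, 10, 11, 12, 13, 14}) = 1
G(57) = mex({0, 1, 2, 3, 5, 6, 7, 9, 10, 12, 13, 14, 15}) = 4
G(58) = mex({0, 1, 3, 4, 5, 7, 11, 12, 14, 15}) = 2
G(59) = mex({0, 1, 2, 3, 4, 5, 6, 9, 10, 11, 12, 15}) = 7
Therefore G(59) = 7.

7


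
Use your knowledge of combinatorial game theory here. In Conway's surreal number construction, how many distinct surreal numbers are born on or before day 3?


Day 0: {|} = 0 is born. Count = 1.
Day n: the number of surreal numbers born by day n is 2^(n+1) - 1.
By day 0: 2^1 - 1 = 1
By day 1: 2^2 - 1 = 3
By day 2: 2^3 - 1 = 7
By day 3: 2^4 - 1 = 15
By day 3: 15 surreal numbers.

15
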